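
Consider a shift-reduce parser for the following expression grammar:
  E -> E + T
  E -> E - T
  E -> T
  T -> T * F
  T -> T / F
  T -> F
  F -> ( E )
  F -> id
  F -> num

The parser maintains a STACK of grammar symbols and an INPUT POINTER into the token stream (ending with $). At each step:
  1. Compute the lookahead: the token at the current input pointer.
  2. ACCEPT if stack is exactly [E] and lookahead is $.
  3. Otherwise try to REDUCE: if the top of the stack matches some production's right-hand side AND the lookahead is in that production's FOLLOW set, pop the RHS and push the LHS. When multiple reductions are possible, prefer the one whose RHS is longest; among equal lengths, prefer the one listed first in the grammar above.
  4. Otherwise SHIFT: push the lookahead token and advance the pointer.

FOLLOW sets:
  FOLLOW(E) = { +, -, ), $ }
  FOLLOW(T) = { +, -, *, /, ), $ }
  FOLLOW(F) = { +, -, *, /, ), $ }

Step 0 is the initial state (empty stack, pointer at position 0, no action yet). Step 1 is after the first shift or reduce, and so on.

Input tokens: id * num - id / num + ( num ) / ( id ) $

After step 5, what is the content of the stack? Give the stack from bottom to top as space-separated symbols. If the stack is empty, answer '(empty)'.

Step 1: shift id. Stack=[id] ptr=1 lookahead=* remaining=[* num - id / num + ( num ) / ( id ) $]
Step 2: reduce F->id. Stack=[F] ptr=1 lookahead=* remaining=[* num - id / num + ( num ) / ( id ) $]
Step 3: reduce T->F. Stack=[T] ptr=1 lookahead=* remaining=[* num - id / num + ( num ) / ( id ) $]
Step 4: shift *. Stack=[T *] ptr=2 lookahead=num remaining=[num - id / num + ( num ) / ( id ) $]
Step 5: shift num. Stack=[T * num] ptr=3 lookahead=- remaining=[- id / num + ( num ) / ( id ) $]

Answer: T * num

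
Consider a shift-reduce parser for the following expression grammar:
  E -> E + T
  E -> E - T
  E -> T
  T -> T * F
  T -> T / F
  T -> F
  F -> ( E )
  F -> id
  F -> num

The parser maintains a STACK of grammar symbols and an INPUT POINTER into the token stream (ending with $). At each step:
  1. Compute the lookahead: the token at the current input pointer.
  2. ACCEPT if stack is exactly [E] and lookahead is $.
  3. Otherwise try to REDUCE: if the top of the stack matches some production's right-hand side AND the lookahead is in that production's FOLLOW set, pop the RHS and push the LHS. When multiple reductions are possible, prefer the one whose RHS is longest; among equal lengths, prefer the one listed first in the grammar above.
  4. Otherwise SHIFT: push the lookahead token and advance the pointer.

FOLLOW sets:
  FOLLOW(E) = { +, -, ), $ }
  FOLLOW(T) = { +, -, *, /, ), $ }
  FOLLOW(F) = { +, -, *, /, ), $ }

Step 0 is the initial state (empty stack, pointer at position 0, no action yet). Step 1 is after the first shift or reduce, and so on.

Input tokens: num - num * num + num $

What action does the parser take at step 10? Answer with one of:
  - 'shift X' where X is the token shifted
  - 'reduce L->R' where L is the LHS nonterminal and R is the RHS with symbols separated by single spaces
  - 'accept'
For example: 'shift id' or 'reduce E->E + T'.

Answer: shift num

Derivation:
Step 1: shift num. Stack=[num] ptr=1 lookahead=- remaining=[- num * num + num $]
Step 2: reduce F->num. Stack=[F] ptr=1 lookahead=- remaining=[- num * num + num $]
Step 3: reduce T->F. Stack=[T] ptr=1 lookahead=- remaining=[- num * num + num $]
Step 4: reduce E->T. Stack=[E] ptr=1 lookahead=- remaining=[- num * num + num $]
Step 5: shift -. Stack=[E -] ptr=2 lookahead=num remaining=[num * num + num $]
Step 6: shift num. Stack=[E - num] ptr=3 lookahead=* remaining=[* num + num $]
Step 7: reduce F->num. Stack=[E - F] ptr=3 lookahead=* remaining=[* num + num $]
Step 8: reduce T->F. Stack=[E - T] ptr=3 lookahead=* remaining=[* num + num $]
Step 9: shift *. Stack=[E - T *] ptr=4 lookahead=num remaining=[num + num $]
Step 10: shift num. Stack=[E - T * num] ptr=5 lookahead=+ remaining=[+ num $]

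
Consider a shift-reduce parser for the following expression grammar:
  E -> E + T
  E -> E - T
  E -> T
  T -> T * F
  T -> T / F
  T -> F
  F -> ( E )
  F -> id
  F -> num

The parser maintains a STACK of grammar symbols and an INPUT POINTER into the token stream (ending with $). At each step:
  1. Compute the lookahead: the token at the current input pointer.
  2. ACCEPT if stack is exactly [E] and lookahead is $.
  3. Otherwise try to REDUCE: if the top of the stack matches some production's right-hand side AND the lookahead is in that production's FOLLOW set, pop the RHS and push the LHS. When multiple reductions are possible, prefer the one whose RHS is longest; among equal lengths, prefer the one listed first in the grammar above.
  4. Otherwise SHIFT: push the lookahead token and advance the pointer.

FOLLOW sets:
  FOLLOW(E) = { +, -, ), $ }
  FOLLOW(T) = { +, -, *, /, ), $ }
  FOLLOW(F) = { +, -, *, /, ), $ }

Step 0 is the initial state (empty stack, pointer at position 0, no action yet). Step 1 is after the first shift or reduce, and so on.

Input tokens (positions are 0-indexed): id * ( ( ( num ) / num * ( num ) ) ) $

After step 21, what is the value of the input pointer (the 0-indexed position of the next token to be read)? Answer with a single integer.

Step 1: shift id. Stack=[id] ptr=1 lookahead=* remaining=[* ( ( ( num ) / num * ( num ) ) ) $]
Step 2: reduce F->id. Stack=[F] ptr=1 lookahead=* remaining=[* ( ( ( num ) / num * ( num ) ) ) $]
Step 3: reduce T->F. Stack=[T] ptr=1 lookahead=* remaining=[* ( ( ( num ) / num * ( num ) ) ) $]
Step 4: shift *. Stack=[T *] ptr=2 lookahead=( remaining=[( ( ( num ) / num * ( num ) ) ) $]
Step 5: shift (. Stack=[T * (] ptr=3 lookahead=( remaining=[( ( num ) / num * ( num ) ) ) $]
Step 6: shift (. Stack=[T * ( (] ptr=4 lookahead=( remaining=[( num ) / num * ( num ) ) ) $]
Step 7: shift (. Stack=[T * ( ( (] ptr=5 lookahead=num remaining=[num ) / num * ( num ) ) ) $]
Step 8: shift num. Stack=[T * ( ( ( num] ptr=6 lookahead=) remaining=[) / num * ( num ) ) ) $]
Step 9: reduce F->num. Stack=[T * ( ( ( F] ptr=6 lookahead=) remaining=[) / num * ( num ) ) ) $]
Step 10: reduce T->F. Stack=[T * ( ( ( T] ptr=6 lookahead=) remaining=[) / num * ( num ) ) ) $]
Step 11: reduce E->T. Stack=[T * ( ( ( E] ptr=6 lookahead=) remaining=[) / num * ( num ) ) ) $]
Step 12: shift ). Stack=[T * ( ( ( E )] ptr=7 lookahead=/ remaining=[/ num * ( num ) ) ) $]
Step 13: reduce F->( E ). Stack=[T * ( ( F] ptr=7 lookahead=/ remaining=[/ num * ( num ) ) ) $]
Step 14: reduce T->F. Stack=[T * ( ( T] ptr=7 lookahead=/ remaining=[/ num * ( num ) ) ) $]
Step 15: shift /. Stack=[T * ( ( T /] ptr=8 lookahead=num remaining=[num * ( num ) ) ) $]
Step 16: shift num. Stack=[T * ( ( T / num] ptr=9 lookahead=* remaining=[* ( num ) ) ) $]
Step 17: reduce F->num. Stack=[T * ( ( T / F] ptr=9 lookahead=* remaining=[* ( num ) ) ) $]
Step 18: reduce T->T / F. Stack=[T * ( ( T] ptr=9 lookahead=* remaining=[* ( num ) ) ) $]
Step 19: shift *. Stack=[T * ( ( T *] ptr=10 lookahead=( remaining=[( num ) ) ) $]
Step 20: shift (. Stack=[T * ( ( T * (] ptr=11 lookahead=num remaining=[num ) ) ) $]
Step 21: shift num. Stack=[T * ( ( T * ( num] ptr=12 lookahead=) remaining=[) ) ) $]

Answer: 12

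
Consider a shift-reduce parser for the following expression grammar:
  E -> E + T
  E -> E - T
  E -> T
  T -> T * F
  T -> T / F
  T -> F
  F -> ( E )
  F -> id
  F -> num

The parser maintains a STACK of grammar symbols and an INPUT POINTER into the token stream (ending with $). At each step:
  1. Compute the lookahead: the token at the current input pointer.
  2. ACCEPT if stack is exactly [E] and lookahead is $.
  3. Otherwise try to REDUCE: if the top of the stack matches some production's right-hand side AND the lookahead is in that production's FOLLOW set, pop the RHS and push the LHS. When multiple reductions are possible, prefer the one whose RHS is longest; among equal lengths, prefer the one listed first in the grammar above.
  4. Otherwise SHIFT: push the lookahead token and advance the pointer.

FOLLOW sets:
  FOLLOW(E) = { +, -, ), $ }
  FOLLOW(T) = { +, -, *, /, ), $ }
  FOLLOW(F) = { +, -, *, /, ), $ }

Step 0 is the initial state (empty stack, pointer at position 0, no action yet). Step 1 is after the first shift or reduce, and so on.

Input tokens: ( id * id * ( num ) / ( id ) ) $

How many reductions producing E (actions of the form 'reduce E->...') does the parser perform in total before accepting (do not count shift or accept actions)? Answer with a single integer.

Answer: 4

Derivation:
Step 1: shift (. Stack=[(] ptr=1 lookahead=id remaining=[id * id * ( num ) / ( id ) ) $]
Step 2: shift id. Stack=[( id] ptr=2 lookahead=* remaining=[* id * ( num ) / ( id ) ) $]
Step 3: reduce F->id. Stack=[( F] ptr=2 lookahead=* remaining=[* id * ( num ) / ( id ) ) $]
Step 4: reduce T->F. Stack=[( T] ptr=2 lookahead=* remaining=[* id * ( num ) / ( id ) ) $]
Step 5: shift *. Stack=[( T *] ptr=3 lookahead=id remaining=[id * ( num ) / ( id ) ) $]
Step 6: shift id. Stack=[( T * id] ptr=4 lookahead=* remaining=[* ( num ) / ( id ) ) $]
Step 7: reduce F->id. Stack=[( T * F] ptr=4 lookahead=* remaining=[* ( num ) / ( id ) ) $]
Step 8: reduce T->T * F. Stack=[( T] ptr=4 lookahead=* remaining=[* ( num ) / ( id ) ) $]
Step 9: shift *. Stack=[( T *] ptr=5 lookahead=( remaining=[( num ) / ( id ) ) $]
Step 10: shift (. Stack=[( T * (] ptr=6 lookahead=num remaining=[num ) / ( id ) ) $]
Step 11: shift num. Stack=[( T * ( num] ptr=7 lookahead=) remaining=[) / ( id ) ) $]
Step 12: reduce F->num. Stack=[( T * ( F] ptr=7 lookahead=) remaining=[) / ( id ) ) $]
Step 13: reduce T->F. Stack=[( T * ( T] ptr=7 lookahead=) remaining=[) / ( id ) ) $]
Step 14: reduce E->T. Stack=[( T * ( E] ptr=7 lookahead=) remaining=[) / ( id ) ) $]
Step 15: shift ). Stack=[( T * ( E )] ptr=8 lookahead=/ remaining=[/ ( id ) ) $]
Step 16: reduce F->( E ). Stack=[( T * F] ptr=8 lookahead=/ remaining=[/ ( id ) ) $]
Step 17: reduce T->T * F. Stack=[( T] ptr=8 lookahead=/ remaining=[/ ( id ) ) $]
Step 18: shift /. Stack=[( T /] ptr=9 lookahead=( remaining=[( id ) ) $]
Step 19: shift (. Stack=[( T / (] ptr=10 lookahead=id remaining=[id ) ) $]
Step 20: shift id. Stack=[( T / ( id] ptr=11 lookahead=) remaining=[) ) $]
Step 21: reduce F->id. Stack=[( T / ( F] ptr=11 lookahead=) remaining=[) ) $]
Step 22: reduce T->F. Stack=[( T / ( T] ptr=11 lookahead=) remaining=[) ) $]
Step 23: reduce E->T. Stack=[( T / ( E] ptr=11 lookahead=) remaining=[) ) $]
Step 24: shift ). Stack=[( T / ( E )] ptr=12 lookahead=) remaining=[) $]
Step 25: reduce F->( E ). Stack=[( T / F] ptr=12 lookahead=) remaining=[) $]
Step 26: reduce T->T / F. Stack=[( T] ptr=12 lookahead=) remaining=[) $]
Step 27: reduce E->T. Stack=[( E] ptr=12 lookahead=) remaining=[) $]
Step 28: shift ). Stack=[( E )] ptr=13 lookahead=$ remaining=[$]
Step 29: reduce F->( E ). Stack=[F] ptr=13 lookahead=$ remaining=[$]
Step 30: reduce T->F. Stack=[T] ptr=13 lookahead=$ remaining=[$]
Step 31: reduce E->T. Stack=[E] ptr=13 lookahead=$ remaining=[$]
Step 32: accept. Stack=[E] ptr=13 lookahead=$ remaining=[$]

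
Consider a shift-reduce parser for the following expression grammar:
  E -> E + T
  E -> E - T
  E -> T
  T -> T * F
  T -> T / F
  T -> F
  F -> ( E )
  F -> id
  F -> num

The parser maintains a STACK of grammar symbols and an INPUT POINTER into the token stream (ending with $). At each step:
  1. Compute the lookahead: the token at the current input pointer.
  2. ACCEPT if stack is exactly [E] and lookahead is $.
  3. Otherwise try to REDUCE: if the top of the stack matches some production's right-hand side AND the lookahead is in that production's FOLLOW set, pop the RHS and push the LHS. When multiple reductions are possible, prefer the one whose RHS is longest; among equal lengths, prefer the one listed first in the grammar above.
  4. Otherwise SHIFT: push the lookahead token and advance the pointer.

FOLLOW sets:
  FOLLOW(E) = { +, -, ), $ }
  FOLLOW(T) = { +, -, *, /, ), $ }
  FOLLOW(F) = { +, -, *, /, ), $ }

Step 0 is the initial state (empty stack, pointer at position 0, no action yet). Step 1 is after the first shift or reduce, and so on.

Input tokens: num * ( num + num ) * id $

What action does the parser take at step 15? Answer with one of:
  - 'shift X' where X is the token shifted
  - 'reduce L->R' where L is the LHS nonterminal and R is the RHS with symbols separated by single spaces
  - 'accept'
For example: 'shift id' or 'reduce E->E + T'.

Answer: shift )

Derivation:
Step 1: shift num. Stack=[num] ptr=1 lookahead=* remaining=[* ( num + num ) * id $]
Step 2: reduce F->num. Stack=[F] ptr=1 lookahead=* remaining=[* ( num + num ) * id $]
Step 3: reduce T->F. Stack=[T] ptr=1 lookahead=* remaining=[* ( num + num ) * id $]
Step 4: shift *. Stack=[T *] ptr=2 lookahead=( remaining=[( num + num ) * id $]
Step 5: shift (. Stack=[T * (] ptr=3 lookahead=num remaining=[num + num ) * id $]
Step 6: shift num. Stack=[T * ( num] ptr=4 lookahead=+ remaining=[+ num ) * id $]
Step 7: reduce F->num. Stack=[T * ( F] ptr=4 lookahead=+ remaining=[+ num ) * id $]
Step 8: reduce T->F. Stack=[T * ( T] ptr=4 lookahead=+ remaining=[+ num ) * id $]
Step 9: reduce E->T. Stack=[T * ( E] ptr=4 lookahead=+ remaining=[+ num ) * id $]
Step 10: shift +. Stack=[T * ( E +] ptr=5 lookahead=num remaining=[num ) * id $]
Step 11: shift num. Stack=[T * ( E + num] ptr=6 lookahead=) remaining=[) * id $]
Step 12: reduce F->num. Stack=[T * ( E + F] ptr=6 lookahead=) remaining=[) * id $]
Step 13: reduce T->F. Stack=[T * ( E + T] ptr=6 lookahead=) remaining=[) * id $]
Step 14: reduce E->E + T. Stack=[T * ( E] ptr=6 lookahead=) remaining=[) * id $]
Step 15: shift ). Stack=[T * ( E )] ptr=7 lookahead=* remaining=[* id $]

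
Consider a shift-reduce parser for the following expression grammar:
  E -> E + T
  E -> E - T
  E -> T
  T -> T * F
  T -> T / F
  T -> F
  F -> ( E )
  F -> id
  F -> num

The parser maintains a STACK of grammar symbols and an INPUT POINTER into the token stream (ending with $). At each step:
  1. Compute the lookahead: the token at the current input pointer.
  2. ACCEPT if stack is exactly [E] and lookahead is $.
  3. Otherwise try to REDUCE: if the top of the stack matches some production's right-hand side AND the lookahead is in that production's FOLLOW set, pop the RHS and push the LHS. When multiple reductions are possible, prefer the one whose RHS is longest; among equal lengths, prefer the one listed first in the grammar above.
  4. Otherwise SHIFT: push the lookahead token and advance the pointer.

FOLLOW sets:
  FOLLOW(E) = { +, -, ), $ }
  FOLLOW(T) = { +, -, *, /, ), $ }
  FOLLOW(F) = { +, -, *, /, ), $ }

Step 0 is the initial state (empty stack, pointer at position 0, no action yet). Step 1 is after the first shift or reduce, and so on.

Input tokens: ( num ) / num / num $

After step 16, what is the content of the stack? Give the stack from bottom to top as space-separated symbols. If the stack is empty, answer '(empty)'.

Step 1: shift (. Stack=[(] ptr=1 lookahead=num remaining=[num ) / num / num $]
Step 2: shift num. Stack=[( num] ptr=2 lookahead=) remaining=[) / num / num $]
Step 3: reduce F->num. Stack=[( F] ptr=2 lookahead=) remaining=[) / num / num $]
Step 4: reduce T->F. Stack=[( T] ptr=2 lookahead=) remaining=[) / num / num $]
Step 5: reduce E->T. Stack=[( E] ptr=2 lookahead=) remaining=[) / num / num $]
Step 6: shift ). Stack=[( E )] ptr=3 lookahead=/ remaining=[/ num / num $]
Step 7: reduce F->( E ). Stack=[F] ptr=3 lookahead=/ remaining=[/ num / num $]
Step 8: reduce T->F. Stack=[T] ptr=3 lookahead=/ remaining=[/ num / num $]
Step 9: shift /. Stack=[T /] ptr=4 lookahead=num remaining=[num / num $]
Step 10: shift num. Stack=[T / num] ptr=5 lookahead=/ remaining=[/ num $]
Step 11: reduce F->num. Stack=[T / F] ptr=5 lookahead=/ remaining=[/ num $]
Step 12: reduce T->T / F. Stack=[T] ptr=5 lookahead=/ remaining=[/ num $]
Step 13: shift /. Stack=[T /] ptr=6 lookahead=num remaining=[num $]
Step 14: shift num. Stack=[T / num] ptr=7 lookahead=$ remaining=[$]
Step 15: reduce F->num. Stack=[T / F] ptr=7 lookahead=$ remaining=[$]
Step 16: reduce T->T / F. Stack=[T] ptr=7 lookahead=$ remaining=[$]

Answer: T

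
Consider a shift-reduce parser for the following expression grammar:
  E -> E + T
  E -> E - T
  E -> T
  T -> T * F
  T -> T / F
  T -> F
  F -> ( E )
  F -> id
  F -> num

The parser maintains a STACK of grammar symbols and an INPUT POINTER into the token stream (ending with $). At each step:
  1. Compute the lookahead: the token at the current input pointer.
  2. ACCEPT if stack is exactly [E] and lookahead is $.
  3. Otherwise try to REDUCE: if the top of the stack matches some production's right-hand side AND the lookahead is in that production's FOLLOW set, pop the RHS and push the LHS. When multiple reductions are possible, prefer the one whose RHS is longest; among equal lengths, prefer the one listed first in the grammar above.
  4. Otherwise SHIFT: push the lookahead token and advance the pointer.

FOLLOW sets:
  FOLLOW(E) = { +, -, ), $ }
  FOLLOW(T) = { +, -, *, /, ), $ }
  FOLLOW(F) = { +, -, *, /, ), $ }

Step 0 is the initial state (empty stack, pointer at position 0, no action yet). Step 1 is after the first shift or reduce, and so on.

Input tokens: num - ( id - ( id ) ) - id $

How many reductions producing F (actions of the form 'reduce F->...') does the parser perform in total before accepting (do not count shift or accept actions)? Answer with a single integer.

Step 1: shift num. Stack=[num] ptr=1 lookahead=- remaining=[- ( id - ( id ) ) - id $]
Step 2: reduce F->num. Stack=[F] ptr=1 lookahead=- remaining=[- ( id - ( id ) ) - id $]
Step 3: reduce T->F. Stack=[T] ptr=1 lookahead=- remaining=[- ( id - ( id ) ) - id $]
Step 4: reduce E->T. Stack=[E] ptr=1 lookahead=- remaining=[- ( id - ( id ) ) - id $]
Step 5: shift -. Stack=[E -] ptr=2 lookahead=( remaining=[( id - ( id ) ) - id $]
Step 6: shift (. Stack=[E - (] ptr=3 lookahead=id remaining=[id - ( id ) ) - id $]
Step 7: shift id. Stack=[E - ( id] ptr=4 lookahead=- remaining=[- ( id ) ) - id $]
Step 8: reduce F->id. Stack=[E - ( F] ptr=4 lookahead=- remaining=[- ( id ) ) - id $]
Step 9: reduce T->F. Stack=[E - ( T] ptr=4 lookahead=- remaining=[- ( id ) ) - id $]
Step 10: reduce E->T. Stack=[E - ( E] ptr=4 lookahead=- remaining=[- ( id ) ) - id $]
Step 11: shift -. Stack=[E - ( E -] ptr=5 lookahead=( remaining=[( id ) ) - id $]
Step 12: shift (. Stack=[E - ( E - (] ptr=6 lookahead=id remaining=[id ) ) - id $]
Step 13: shift id. Stack=[E - ( E - ( id] ptr=7 lookahead=) remaining=[) ) - id $]
Step 14: reduce F->id. Stack=[E - ( E - ( F] ptr=7 lookahead=) remaining=[) ) - id $]
Step 15: reduce T->F. Stack=[E - ( E - ( T] ptr=7 lookahead=) remaining=[) ) - id $]
Step 16: reduce E->T. Stack=[E - ( E - ( E] ptr=7 lookahead=) remaining=[) ) - id $]
Step 17: shift ). Stack=[E - ( E - ( E )] ptr=8 lookahead=) remaining=[) - id $]
Step 18: reduce F->( E ). Stack=[E - ( E - F] ptr=8 lookahead=) remaining=[) - id $]
Step 19: reduce T->F. Stack=[E - ( E - T] ptr=8 lookahead=) remaining=[) - id $]
Step 20: reduce E->E - T. Stack=[E - ( E] ptr=8 lookahead=) remaining=[) - id $]
Step 21: shift ). Stack=[E - ( E )] ptr=9 lookahead=- remaining=[- id $]
Step 22: reduce F->( E ). Stack=[E - F] ptr=9 lookahead=- remaining=[- id $]
Step 23: reduce T->F. Stack=[E - T] ptr=9 lookahead=- remaining=[- id $]
Step 24: reduce E->E - T. Stack=[E] ptr=9 lookahead=- remaining=[- id $]
Step 25: shift -. Stack=[E -] ptr=10 lookahead=id remaining=[id $]
Step 26: shift id. Stack=[E - id] ptr=11 lookahead=$ remaining=[$]
Step 27: reduce F->id. Stack=[E - F] ptr=11 lookahead=$ remaining=[$]
Step 28: reduce T->F. Stack=[E - T] ptr=11 lookahead=$ remaining=[$]
Step 29: reduce E->E - T. Stack=[E] ptr=11 lookahead=$ remaining=[$]
Step 30: accept. Stack=[E] ptr=11 lookahead=$ remaining=[$]

Answer: 6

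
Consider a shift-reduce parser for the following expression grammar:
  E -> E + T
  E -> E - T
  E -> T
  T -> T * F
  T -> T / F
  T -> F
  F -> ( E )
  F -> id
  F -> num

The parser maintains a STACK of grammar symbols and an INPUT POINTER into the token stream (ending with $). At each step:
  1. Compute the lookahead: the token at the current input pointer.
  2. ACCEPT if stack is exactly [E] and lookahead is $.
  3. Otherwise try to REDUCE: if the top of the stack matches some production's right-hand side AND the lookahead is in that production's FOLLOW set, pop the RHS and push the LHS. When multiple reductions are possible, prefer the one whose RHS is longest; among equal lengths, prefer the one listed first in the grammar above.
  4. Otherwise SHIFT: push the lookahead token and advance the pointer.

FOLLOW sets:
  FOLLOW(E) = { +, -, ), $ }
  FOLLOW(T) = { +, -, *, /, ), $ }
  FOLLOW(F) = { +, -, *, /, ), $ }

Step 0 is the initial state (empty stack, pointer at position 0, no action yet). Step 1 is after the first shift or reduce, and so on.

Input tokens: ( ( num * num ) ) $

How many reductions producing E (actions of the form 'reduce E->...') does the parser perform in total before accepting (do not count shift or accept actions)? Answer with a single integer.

Step 1: shift (. Stack=[(] ptr=1 lookahead=( remaining=[( num * num ) ) $]
Step 2: shift (. Stack=[( (] ptr=2 lookahead=num remaining=[num * num ) ) $]
Step 3: shift num. Stack=[( ( num] ptr=3 lookahead=* remaining=[* num ) ) $]
Step 4: reduce F->num. Stack=[( ( F] ptr=3 lookahead=* remaining=[* num ) ) $]
Step 5: reduce T->F. Stack=[( ( T] ptr=3 lookahead=* remaining=[* num ) ) $]
Step 6: shift *. Stack=[( ( T *] ptr=4 lookahead=num remaining=[num ) ) $]
Step 7: shift num. Stack=[( ( T * num] ptr=5 lookahead=) remaining=[) ) $]
Step 8: reduce F->num. Stack=[( ( T * F] ptr=5 lookahead=) remaining=[) ) $]
Step 9: reduce T->T * F. Stack=[( ( T] ptr=5 lookahead=) remaining=[) ) $]
Step 10: reduce E->T. Stack=[( ( E] ptr=5 lookahead=) remaining=[) ) $]
Step 11: shift ). Stack=[( ( E )] ptr=6 lookahead=) remaining=[) $]
Step 12: reduce F->( E ). Stack=[( F] ptr=6 lookahead=) remaining=[) $]
Step 13: reduce T->F. Stack=[( T] ptr=6 lookahead=) remaining=[) $]
Step 14: reduce E->T. Stack=[( E] ptr=6 lookahead=) remaining=[) $]
Step 15: shift ). Stack=[( E )] ptr=7 lookahead=$ remaining=[$]
Step 16: reduce F->( E ). Stack=[F] ptr=7 lookahead=$ remaining=[$]
Step 17: reduce T->F. Stack=[T] ptr=7 lookahead=$ remaining=[$]
Step 18: reduce E->T. Stack=[E] ptr=7 lookahead=$ remaining=[$]
Step 19: accept. Stack=[E] ptr=7 lookahead=$ remaining=[$]

Answer: 3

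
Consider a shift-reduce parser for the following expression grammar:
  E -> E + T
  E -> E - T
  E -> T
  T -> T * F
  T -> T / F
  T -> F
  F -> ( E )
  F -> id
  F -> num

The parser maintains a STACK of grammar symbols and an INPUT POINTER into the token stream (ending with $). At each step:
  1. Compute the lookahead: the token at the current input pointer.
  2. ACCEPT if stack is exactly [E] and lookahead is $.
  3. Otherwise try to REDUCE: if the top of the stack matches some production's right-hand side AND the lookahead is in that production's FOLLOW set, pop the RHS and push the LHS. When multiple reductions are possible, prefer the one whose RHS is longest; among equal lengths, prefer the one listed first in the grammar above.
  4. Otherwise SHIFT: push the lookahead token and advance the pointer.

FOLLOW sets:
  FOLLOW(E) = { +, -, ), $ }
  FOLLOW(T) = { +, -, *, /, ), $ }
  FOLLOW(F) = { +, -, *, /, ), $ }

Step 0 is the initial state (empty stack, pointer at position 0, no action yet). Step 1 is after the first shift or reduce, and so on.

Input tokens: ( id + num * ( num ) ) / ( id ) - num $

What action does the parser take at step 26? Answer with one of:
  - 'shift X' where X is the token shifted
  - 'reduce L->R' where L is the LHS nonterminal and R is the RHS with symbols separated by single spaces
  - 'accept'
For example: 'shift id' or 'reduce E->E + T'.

Step 1: shift (. Stack=[(] ptr=1 lookahead=id remaining=[id + num * ( num ) ) / ( id ) - num $]
Step 2: shift id. Stack=[( id] ptr=2 lookahead=+ remaining=[+ num * ( num ) ) / ( id ) - num $]
Step 3: reduce F->id. Stack=[( F] ptr=2 lookahead=+ remaining=[+ num * ( num ) ) / ( id ) - num $]
Step 4: reduce T->F. Stack=[( T] ptr=2 lookahead=+ remaining=[+ num * ( num ) ) / ( id ) - num $]
Step 5: reduce E->T. Stack=[( E] ptr=2 lookahead=+ remaining=[+ num * ( num ) ) / ( id ) - num $]
Step 6: shift +. Stack=[( E +] ptr=3 lookahead=num remaining=[num * ( num ) ) / ( id ) - num $]
Step 7: shift num. Stack=[( E + num] ptr=4 lookahead=* remaining=[* ( num ) ) / ( id ) - num $]
Step 8: reduce F->num. Stack=[( E + F] ptr=4 lookahead=* remaining=[* ( num ) ) / ( id ) - num $]
Step 9: reduce T->F. Stack=[( E + T] ptr=4 lookahead=* remaining=[* ( num ) ) / ( id ) - num $]
Step 10: shift *. Stack=[( E + T *] ptr=5 lookahead=( remaining=[( num ) ) / ( id ) - num $]
Step 11: shift (. Stack=[( E + T * (] ptr=6 lookahead=num remaining=[num ) ) / ( id ) - num $]
Step 12: shift num. Stack=[( E + T * ( num] ptr=7 lookahead=) remaining=[) ) / ( id ) - num $]
Step 13: reduce F->num. Stack=[( E + T * ( F] ptr=7 lookahead=) remaining=[) ) / ( id ) - num $]
Step 14: reduce T->F. Stack=[( E + T * ( T] ptr=7 lookahead=) remaining=[) ) / ( id ) - num $]
Step 15: reduce E->T. Stack=[( E + T * ( E] ptr=7 lookahead=) remaining=[) ) / ( id ) - num $]
Step 16: shift ). Stack=[( E + T * ( E )] ptr=8 lookahead=) remaining=[) / ( id ) - num $]
Step 17: reduce F->( E ). Stack=[( E + T * F] ptr=8 lookahead=) remaining=[) / ( id ) - num $]
Step 18: reduce T->T * F. Stack=[( E + T] ptr=8 lookahead=) remaining=[) / ( id ) - num $]
Step 19: reduce E->E + T. Stack=[( E] ptr=8 lookahead=) remaining=[) / ( id ) - num $]
Step 20: shift ). Stack=[( E )] ptr=9 lookahead=/ remaining=[/ ( id ) - num $]
Step 21: reduce F->( E ). Stack=[F] ptr=9 lookahead=/ remaining=[/ ( id ) - num $]
Step 22: reduce T->F. Stack=[T] ptr=9 lookahead=/ remaining=[/ ( id ) - num $]
Step 23: shift /. Stack=[T /] ptr=10 lookahead=( remaining=[( id ) - num $]
Step 24: shift (. Stack=[T / (] ptr=11 lookahead=id remaining=[id ) - num $]
Step 25: shift id. Stack=[T / ( id] ptr=12 lookahead=) remaining=[) - num $]
Step 26: reduce F->id. Stack=[T / ( F] ptr=12 lookahead=) remaining=[) - num $]

Answer: reduce F->id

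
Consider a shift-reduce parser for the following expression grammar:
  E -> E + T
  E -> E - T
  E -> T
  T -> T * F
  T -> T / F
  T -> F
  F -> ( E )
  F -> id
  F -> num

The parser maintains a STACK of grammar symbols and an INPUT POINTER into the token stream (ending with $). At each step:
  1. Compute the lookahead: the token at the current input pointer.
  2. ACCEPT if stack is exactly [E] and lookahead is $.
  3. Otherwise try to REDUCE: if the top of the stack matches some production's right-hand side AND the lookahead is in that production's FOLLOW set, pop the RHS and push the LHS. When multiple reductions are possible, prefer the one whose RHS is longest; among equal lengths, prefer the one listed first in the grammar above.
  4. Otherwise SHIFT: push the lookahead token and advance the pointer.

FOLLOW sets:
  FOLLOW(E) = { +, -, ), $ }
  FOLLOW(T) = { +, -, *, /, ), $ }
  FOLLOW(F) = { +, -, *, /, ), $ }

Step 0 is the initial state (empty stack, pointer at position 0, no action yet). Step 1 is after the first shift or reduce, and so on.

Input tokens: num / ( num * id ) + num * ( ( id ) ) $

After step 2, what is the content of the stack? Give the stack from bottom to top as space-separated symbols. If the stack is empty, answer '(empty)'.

Answer: F

Derivation:
Step 1: shift num. Stack=[num] ptr=1 lookahead=/ remaining=[/ ( num * id ) + num * ( ( id ) ) $]
Step 2: reduce F->num. Stack=[F] ptr=1 lookahead=/ remaining=[/ ( num * id ) + num * ( ( id ) ) $]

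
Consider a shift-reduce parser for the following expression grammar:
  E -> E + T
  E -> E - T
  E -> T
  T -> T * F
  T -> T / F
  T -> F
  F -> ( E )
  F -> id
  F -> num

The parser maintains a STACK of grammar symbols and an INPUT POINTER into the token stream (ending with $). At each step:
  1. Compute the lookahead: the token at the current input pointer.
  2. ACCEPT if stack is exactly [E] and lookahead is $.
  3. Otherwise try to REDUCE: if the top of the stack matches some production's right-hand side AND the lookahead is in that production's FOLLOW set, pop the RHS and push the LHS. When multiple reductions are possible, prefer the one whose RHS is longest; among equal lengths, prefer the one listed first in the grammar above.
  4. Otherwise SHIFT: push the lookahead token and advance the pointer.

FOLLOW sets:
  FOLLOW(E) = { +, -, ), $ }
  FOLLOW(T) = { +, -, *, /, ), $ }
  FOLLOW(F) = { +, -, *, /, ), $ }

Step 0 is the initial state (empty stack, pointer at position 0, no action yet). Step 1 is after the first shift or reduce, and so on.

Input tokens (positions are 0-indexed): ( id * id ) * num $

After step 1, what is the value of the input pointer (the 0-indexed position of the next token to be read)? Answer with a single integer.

Answer: 1

Derivation:
Step 1: shift (. Stack=[(] ptr=1 lookahead=id remaining=[id * id ) * num $]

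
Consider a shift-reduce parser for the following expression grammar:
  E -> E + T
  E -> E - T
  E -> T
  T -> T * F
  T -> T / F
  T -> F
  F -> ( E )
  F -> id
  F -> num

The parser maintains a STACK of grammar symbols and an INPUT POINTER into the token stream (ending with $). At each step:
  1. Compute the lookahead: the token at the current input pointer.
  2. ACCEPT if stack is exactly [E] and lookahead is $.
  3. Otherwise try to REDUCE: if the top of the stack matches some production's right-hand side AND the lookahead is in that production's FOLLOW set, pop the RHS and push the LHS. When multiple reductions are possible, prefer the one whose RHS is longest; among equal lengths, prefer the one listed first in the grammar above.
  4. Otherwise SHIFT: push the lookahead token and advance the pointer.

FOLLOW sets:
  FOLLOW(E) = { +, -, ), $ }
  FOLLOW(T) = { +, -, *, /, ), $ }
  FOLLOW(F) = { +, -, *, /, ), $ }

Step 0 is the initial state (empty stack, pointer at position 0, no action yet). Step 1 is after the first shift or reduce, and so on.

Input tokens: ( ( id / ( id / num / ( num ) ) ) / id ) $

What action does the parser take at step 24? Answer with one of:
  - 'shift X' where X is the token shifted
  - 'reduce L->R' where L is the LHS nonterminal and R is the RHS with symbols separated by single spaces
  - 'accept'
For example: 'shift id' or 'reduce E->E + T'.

Answer: reduce E->T

Derivation:
Step 1: shift (. Stack=[(] ptr=1 lookahead=( remaining=[( id / ( id / num / ( num ) ) ) / id ) $]
Step 2: shift (. Stack=[( (] ptr=2 lookahead=id remaining=[id / ( id / num / ( num ) ) ) / id ) $]
Step 3: shift id. Stack=[( ( id] ptr=3 lookahead=/ remaining=[/ ( id / num / ( num ) ) ) / id ) $]
Step 4: reduce F->id. Stack=[( ( F] ptr=3 lookahead=/ remaining=[/ ( id / num / ( num ) ) ) / id ) $]
Step 5: reduce T->F. Stack=[( ( T] ptr=3 lookahead=/ remaining=[/ ( id / num / ( num ) ) ) / id ) $]
Step 6: shift /. Stack=[( ( T /] ptr=4 lookahead=( remaining=[( id / num / ( num ) ) ) / id ) $]
Step 7: shift (. Stack=[( ( T / (] ptr=5 lookahead=id remaining=[id / num / ( num ) ) ) / id ) $]
Step 8: shift id. Stack=[( ( T / ( id] ptr=6 lookahead=/ remaining=[/ num / ( num ) ) ) / id ) $]
Step 9: reduce F->id. Stack=[( ( T / ( F] ptr=6 lookahead=/ remaining=[/ num / ( num ) ) ) / id ) $]
Step 10: reduce T->F. Stack=[( ( T / ( T] ptr=6 lookahead=/ remaining=[/ num / ( num ) ) ) / id ) $]
Step 11: shift /. Stack=[( ( T / ( T /] ptr=7 lookahead=num remaining=[num / ( num ) ) ) / id ) $]
Step 12: shift num. Stack=[( ( T / ( T / num] ptr=8 lookahead=/ remaining=[/ ( num ) ) ) / id ) $]
Step 13: reduce F->num. Stack=[( ( T / ( T / F] ptr=8 lookahead=/ remaining=[/ ( num ) ) ) / id ) $]
Step 14: reduce T->T / F. Stack=[( ( T / ( T] ptr=8 lookahead=/ remaining=[/ ( num ) ) ) / id ) $]
Step 15: shift /. Stack=[( ( T / ( T /] ptr=9 lookahead=( remaining=[( num ) ) ) / id ) $]
Step 16: shift (. Stack=[( ( T / ( T / (] ptr=10 lookahead=num remaining=[num ) ) ) / id ) $]
Step 17: shift num. Stack=[( ( T / ( T / ( num] ptr=11 lookahead=) remaining=[) ) ) / id ) $]
Step 18: reduce F->num. Stack=[( ( T / ( T / ( F] ptr=11 lookahead=) remaining=[) ) ) / id ) $]
Step 19: reduce T->F. Stack=[( ( T / ( T / ( T] ptr=11 lookahead=) remaining=[) ) ) / id ) $]
Step 20: reduce E->T. Stack=[( ( T / ( T / ( E] ptr=11 lookahead=) remaining=[) ) ) / id ) $]
Step 21: shift ). Stack=[( ( T / ( T / ( E )] ptr=12 lookahead=) remaining=[) ) / id ) $]
Step 22: reduce F->( E ). Stack=[( ( T / ( T / F] ptr=12 lookahead=) remaining=[) ) / id ) $]
Step 23: reduce T->T / F. Stack=[( ( T / ( T] ptr=12 lookahead=) remaining=[) ) / id ) $]
Step 24: reduce E->T. Stack=[( ( T / ( E] ptr=12 lookahead=) remaining=[) ) / id ) $]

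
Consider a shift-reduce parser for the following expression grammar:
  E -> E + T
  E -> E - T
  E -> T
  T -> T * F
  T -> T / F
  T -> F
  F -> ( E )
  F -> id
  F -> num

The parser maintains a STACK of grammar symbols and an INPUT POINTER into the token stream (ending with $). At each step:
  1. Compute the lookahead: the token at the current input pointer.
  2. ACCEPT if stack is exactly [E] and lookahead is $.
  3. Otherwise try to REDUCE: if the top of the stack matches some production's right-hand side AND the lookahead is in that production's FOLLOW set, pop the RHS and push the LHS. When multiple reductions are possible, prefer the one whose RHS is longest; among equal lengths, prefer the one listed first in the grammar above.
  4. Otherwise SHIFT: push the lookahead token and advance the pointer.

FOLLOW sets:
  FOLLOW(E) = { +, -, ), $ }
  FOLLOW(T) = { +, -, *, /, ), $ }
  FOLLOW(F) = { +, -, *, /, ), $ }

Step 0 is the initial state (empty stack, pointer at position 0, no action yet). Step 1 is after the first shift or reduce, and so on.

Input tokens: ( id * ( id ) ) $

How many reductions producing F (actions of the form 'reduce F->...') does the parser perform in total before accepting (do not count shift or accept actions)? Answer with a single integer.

Step 1: shift (. Stack=[(] ptr=1 lookahead=id remaining=[id * ( id ) ) $]
Step 2: shift id. Stack=[( id] ptr=2 lookahead=* remaining=[* ( id ) ) $]
Step 3: reduce F->id. Stack=[( F] ptr=2 lookahead=* remaining=[* ( id ) ) $]
Step 4: reduce T->F. Stack=[( T] ptr=2 lookahead=* remaining=[* ( id ) ) $]
Step 5: shift *. Stack=[( T *] ptr=3 lookahead=( remaining=[( id ) ) $]
Step 6: shift (. Stack=[( T * (] ptr=4 lookahead=id remaining=[id ) ) $]
Step 7: shift id. Stack=[( T * ( id] ptr=5 lookahead=) remaining=[) ) $]
Step 8: reduce F->id. Stack=[( T * ( F] ptr=5 lookahead=) remaining=[) ) $]
Step 9: reduce T->F. Stack=[( T * ( T] ptr=5 lookahead=) remaining=[) ) $]
Step 10: reduce E->T. Stack=[( T * ( E] ptr=5 lookahead=) remaining=[) ) $]
Step 11: shift ). Stack=[( T * ( E )] ptr=6 lookahead=) remaining=[) $]
Step 12: reduce F->( E ). Stack=[( T * F] ptr=6 lookahead=) remaining=[) $]
Step 13: reduce T->T * F. Stack=[( T] ptr=6 lookahead=) remaining=[) $]
Step 14: reduce E->T. Stack=[( E] ptr=6 lookahead=) remaining=[) $]
Step 15: shift ). Stack=[( E )] ptr=7 lookahead=$ remaining=[$]
Step 16: reduce F->( E ). Stack=[F] ptr=7 lookahead=$ remaining=[$]
Step 17: reduce T->F. Stack=[T] ptr=7 lookahead=$ remaining=[$]
Step 18: reduce E->T. Stack=[E] ptr=7 lookahead=$ remaining=[$]
Step 19: accept. Stack=[E] ptr=7 lookahead=$ remaining=[$]

Answer: 4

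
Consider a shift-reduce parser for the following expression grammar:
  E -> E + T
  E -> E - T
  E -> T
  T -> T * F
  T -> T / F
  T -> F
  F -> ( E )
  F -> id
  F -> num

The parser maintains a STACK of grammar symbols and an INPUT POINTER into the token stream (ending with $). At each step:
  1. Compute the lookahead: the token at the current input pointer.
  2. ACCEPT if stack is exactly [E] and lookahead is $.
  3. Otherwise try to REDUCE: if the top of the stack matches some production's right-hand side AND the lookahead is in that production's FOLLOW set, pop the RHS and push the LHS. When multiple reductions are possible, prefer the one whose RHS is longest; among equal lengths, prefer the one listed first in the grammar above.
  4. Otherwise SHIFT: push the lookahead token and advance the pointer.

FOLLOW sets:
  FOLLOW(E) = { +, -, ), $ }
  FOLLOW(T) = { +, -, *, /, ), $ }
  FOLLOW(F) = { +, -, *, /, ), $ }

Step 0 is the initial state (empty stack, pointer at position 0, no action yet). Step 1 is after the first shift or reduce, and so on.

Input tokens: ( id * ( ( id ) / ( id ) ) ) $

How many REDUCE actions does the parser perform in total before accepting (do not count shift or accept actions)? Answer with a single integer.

Answer: 19

Derivation:
Step 1: shift (. Stack=[(] ptr=1 lookahead=id remaining=[id * ( ( id ) / ( id ) ) ) $]
Step 2: shift id. Stack=[( id] ptr=2 lookahead=* remaining=[* ( ( id ) / ( id ) ) ) $]
Step 3: reduce F->id. Stack=[( F] ptr=2 lookahead=* remaining=[* ( ( id ) / ( id ) ) ) $]
Step 4: reduce T->F. Stack=[( T] ptr=2 lookahead=* remaining=[* ( ( id ) / ( id ) ) ) $]
Step 5: shift *. Stack=[( T *] ptr=3 lookahead=( remaining=[( ( id ) / ( id ) ) ) $]
Step 6: shift (. Stack=[( T * (] ptr=4 lookahead=( remaining=[( id ) / ( id ) ) ) $]
Step 7: shift (. Stack=[( T * ( (] ptr=5 lookahead=id remaining=[id ) / ( id ) ) ) $]
Step 8: shift id. Stack=[( T * ( ( id] ptr=6 lookahead=) remaining=[) / ( id ) ) ) $]
Step 9: reduce F->id. Stack=[( T * ( ( F] ptr=6 lookahead=) remaining=[) / ( id ) ) ) $]
Step 10: reduce T->F. Stack=[( T * ( ( T] ptr=6 lookahead=) remaining=[) / ( id ) ) ) $]
Step 11: reduce E->T. Stack=[( T * ( ( E] ptr=6 lookahead=) remaining=[) / ( id ) ) ) $]
Step 12: shift ). Stack=[( T * ( ( E )] ptr=7 lookahead=/ remaining=[/ ( id ) ) ) $]
Step 13: reduce F->( E ). Stack=[( T * ( F] ptr=7 lookahead=/ remaining=[/ ( id ) ) ) $]
Step 14: reduce T->F. Stack=[( T * ( T] ptr=7 lookahead=/ remaining=[/ ( id ) ) ) $]
Step 15: shift /. Stack=[( T * ( T /] ptr=8 lookahead=( remaining=[( id ) ) ) $]
Step 16: shift (. Stack=[( T * ( T / (] ptr=9 lookahead=id remaining=[id ) ) ) $]
Step 17: shift id. Stack=[( T * ( T / ( id] ptr=10 lookahead=) remaining=[) ) ) $]
Step 18: reduce F->id. Stack=[( T * ( T / ( F] ptr=10 lookahead=) remaining=[) ) ) $]
Step 19: reduce T->F. Stack=[( T * ( T / ( T] ptr=10 lookahead=) remaining=[) ) ) $]
Step 20: reduce E->T. Stack=[( T * ( T / ( E] ptr=10 lookahead=) remaining=[) ) ) $]
Step 21: shift ). Stack=[( T * ( T / ( E )] ptr=11 lookahead=) remaining=[) ) $]
Step 22: reduce F->( E ). Stack=[( T * ( T / F] ptr=11 lookahead=) remaining=[) ) $]
Step 23: reduce T->T / F. Stack=[( T * ( T] ptr=11 lookahead=) remaining=[) ) $]
Step 24: reduce E->T. Stack=[( T * ( E] ptr=11 lookahead=) remaining=[) ) $]
Step 25: shift ). Stack=[( T * ( E )] ptr=12 lookahead=) remaining=[) $]
Step 26: reduce F->( E ). Stack=[( T * F] ptr=12 lookahead=) remaining=[) $]
Step 27: reduce T->T * F. Stack=[( T] ptr=12 lookahead=) remaining=[) $]
Step 28: reduce E->T. Stack=[( E] ptr=12 lookahead=) remaining=[) $]
Step 29: shift ). Stack=[( E )] ptr=13 lookahead=$ remaining=[$]
Step 30: reduce F->( E ). Stack=[F] ptr=13 lookahead=$ remaining=[$]
Step 31: reduce T->F. Stack=[T] ptr=13 lookahead=$ remaining=[$]
Step 32: reduce E->T. Stack=[E] ptr=13 lookahead=$ remaining=[$]
Step 33: accept. Stack=[E] ptr=13 lookahead=$ remaining=[$]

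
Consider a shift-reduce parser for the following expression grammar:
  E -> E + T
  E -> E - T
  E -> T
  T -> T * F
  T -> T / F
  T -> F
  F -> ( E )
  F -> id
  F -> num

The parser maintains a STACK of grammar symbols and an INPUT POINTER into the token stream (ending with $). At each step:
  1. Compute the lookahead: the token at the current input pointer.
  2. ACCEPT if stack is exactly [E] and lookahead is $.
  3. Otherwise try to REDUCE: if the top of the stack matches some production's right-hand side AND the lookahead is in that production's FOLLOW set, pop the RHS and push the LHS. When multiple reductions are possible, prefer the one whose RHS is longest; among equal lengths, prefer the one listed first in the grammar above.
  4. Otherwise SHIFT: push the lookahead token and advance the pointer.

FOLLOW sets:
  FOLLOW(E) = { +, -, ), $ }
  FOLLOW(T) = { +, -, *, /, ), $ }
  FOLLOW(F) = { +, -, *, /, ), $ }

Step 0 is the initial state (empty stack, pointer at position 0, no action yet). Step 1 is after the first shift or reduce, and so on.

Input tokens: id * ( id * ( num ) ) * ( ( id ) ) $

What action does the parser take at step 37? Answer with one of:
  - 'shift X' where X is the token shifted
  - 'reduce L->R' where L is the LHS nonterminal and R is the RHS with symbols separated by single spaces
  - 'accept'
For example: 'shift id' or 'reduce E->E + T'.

Step 1: shift id. Stack=[id] ptr=1 lookahead=* remaining=[* ( id * ( num ) ) * ( ( id ) ) $]
Step 2: reduce F->id. Stack=[F] ptr=1 lookahead=* remaining=[* ( id * ( num ) ) * ( ( id ) ) $]
Step 3: reduce T->F. Stack=[T] ptr=1 lookahead=* remaining=[* ( id * ( num ) ) * ( ( id ) ) $]
Step 4: shift *. Stack=[T *] ptr=2 lookahead=( remaining=[( id * ( num ) ) * ( ( id ) ) $]
Step 5: shift (. Stack=[T * (] ptr=3 lookahead=id remaining=[id * ( num ) ) * ( ( id ) ) $]
Step 6: shift id. Stack=[T * ( id] ptr=4 lookahead=* remaining=[* ( num ) ) * ( ( id ) ) $]
Step 7: reduce F->id. Stack=[T * ( F] ptr=4 lookahead=* remaining=[* ( num ) ) * ( ( id ) ) $]
Step 8: reduce T->F. Stack=[T * ( T] ptr=4 lookahead=* remaining=[* ( num ) ) * ( ( id ) ) $]
Step 9: shift *. Stack=[T * ( T *] ptr=5 lookahead=( remaining=[( num ) ) * ( ( id ) ) $]
Step 10: shift (. Stack=[T * ( T * (] ptr=6 lookahead=num remaining=[num ) ) * ( ( id ) ) $]
Step 11: shift num. Stack=[T * ( T * ( num] ptr=7 lookahead=) remaining=[) ) * ( ( id ) ) $]
Step 12: reduce F->num. Stack=[T * ( T * ( F] ptr=7 lookahead=) remaining=[) ) * ( ( id ) ) $]
Step 13: reduce T->F. Stack=[T * ( T * ( T] ptr=7 lookahead=) remaining=[) ) * ( ( id ) ) $]
Step 14: reduce E->T. Stack=[T * ( T * ( E] ptr=7 lookahead=) remaining=[) ) * ( ( id ) ) $]
Step 15: shift ). Stack=[T * ( T * ( E )] ptr=8 lookahead=) remaining=[) * ( ( id ) ) $]
Step 16: reduce F->( E ). Stack=[T * ( T * F] ptr=8 lookahead=) remaining=[) * ( ( id ) ) $]
Step 17: reduce T->T * F. Stack=[T * ( T] ptr=8 lookahead=) remaining=[) * ( ( id ) ) $]
Step 18: reduce E->T. Stack=[T * ( E] ptr=8 lookahead=) remaining=[) * ( ( id ) ) $]
Step 19: shift ). Stack=[T * ( E )] ptr=9 lookahead=* remaining=[* ( ( id ) ) $]
Step 20: reduce F->( E ). Stack=[T * F] ptr=9 lookahead=* remaining=[* ( ( id ) ) $]
Step 21: reduce T->T * F. Stack=[T] ptr=9 lookahead=* remaining=[* ( ( id ) ) $]
Step 22: shift *. Stack=[T *] ptr=10 lookahead=( remaining=[( ( id ) ) $]
Step 23: shift (. Stack=[T * (] ptr=11 lookahead=( remaining=[( id ) ) $]
Step 24: shift (. Stack=[T * ( (] ptr=12 lookahead=id remaining=[id ) ) $]
Step 25: shift id. Stack=[T * ( ( id] ptr=13 lookahead=) remaining=[) ) $]
Step 26: reduce F->id. Stack=[T * ( ( F] ptr=13 lookahead=) remaining=[) ) $]
Step 27: reduce T->F. Stack=[T * ( ( T] ptr=13 lookahead=) remaining=[) ) $]
Step 28: reduce E->T. Stack=[T * ( ( E] ptr=13 lookahead=) remaining=[) ) $]
Step 29: shift ). Stack=[T * ( ( E )] ptr=14 lookahead=) remaining=[) $]
Step 30: reduce F->( E ). Stack=[T * ( F] ptr=14 lookahead=) remaining=[) $]
Step 31: reduce T->F. Stack=[T * ( T] ptr=14 lookahead=) remaining=[) $]
Step 32: reduce E->T. Stack=[T * ( E] ptr=14 lookahead=) remaining=[) $]
Step 33: shift ). Stack=[T * ( E )] ptr=15 lookahead=$ remaining=[$]
Step 34: reduce F->( E ). Stack=[T * F] ptr=15 lookahead=$ remaining=[$]
Step 35: reduce T->T * F. Stack=[T] ptr=15 lookahead=$ remaining=[$]
Step 36: reduce E->T. Stack=[E] ptr=15 lookahead=$ remaining=[$]
Step 37: accept. Stack=[E] ptr=15 lookahead=$ remaining=[$]

Answer: accept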